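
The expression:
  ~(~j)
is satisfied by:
  {j: True}


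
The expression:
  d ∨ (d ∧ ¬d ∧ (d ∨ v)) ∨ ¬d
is always true.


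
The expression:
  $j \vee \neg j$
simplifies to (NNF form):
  $\text{True}$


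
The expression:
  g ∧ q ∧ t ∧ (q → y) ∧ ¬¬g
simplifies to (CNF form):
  g ∧ q ∧ t ∧ y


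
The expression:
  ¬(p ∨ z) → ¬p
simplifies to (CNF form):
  True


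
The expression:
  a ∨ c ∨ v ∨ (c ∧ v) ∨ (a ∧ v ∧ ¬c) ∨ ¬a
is always true.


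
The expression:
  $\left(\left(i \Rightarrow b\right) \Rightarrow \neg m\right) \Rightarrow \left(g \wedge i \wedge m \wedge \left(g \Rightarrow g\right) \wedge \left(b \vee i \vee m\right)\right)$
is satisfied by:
  {m: True, b: True, g: True, i: False}
  {m: True, b: True, g: False, i: False}
  {m: True, g: True, i: False, b: False}
  {m: True, g: False, i: False, b: False}
  {m: True, b: True, i: True, g: True}
  {m: True, b: True, i: True, g: False}
  {m: True, i: True, g: True, b: False}


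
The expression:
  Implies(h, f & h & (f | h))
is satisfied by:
  {f: True, h: False}
  {h: False, f: False}
  {h: True, f: True}


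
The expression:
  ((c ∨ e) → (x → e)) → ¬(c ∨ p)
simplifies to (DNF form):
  (c ∧ ¬c) ∨ (¬c ∧ ¬p) ∨ (c ∧ x ∧ ¬c) ∨ (c ∧ x ∧ ¬e) ∨ (c ∧ ¬c ∧ ¬e) ∨ (x ∧ ¬c ∧ ¬p) ∨ (x ∧ ¬e ∧ ¬p) ∨ (¬c ∧ ¬e ∧ ¬p)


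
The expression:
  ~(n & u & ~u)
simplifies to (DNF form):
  True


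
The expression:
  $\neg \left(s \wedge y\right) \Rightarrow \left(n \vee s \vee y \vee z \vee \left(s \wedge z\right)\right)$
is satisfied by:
  {n: True, y: True, z: True, s: True}
  {n: True, y: True, z: True, s: False}
  {n: True, y: True, s: True, z: False}
  {n: True, y: True, s: False, z: False}
  {n: True, z: True, s: True, y: False}
  {n: True, z: True, s: False, y: False}
  {n: True, z: False, s: True, y: False}
  {n: True, z: False, s: False, y: False}
  {y: True, z: True, s: True, n: False}
  {y: True, z: True, s: False, n: False}
  {y: True, s: True, z: False, n: False}
  {y: True, s: False, z: False, n: False}
  {z: True, s: True, y: False, n: False}
  {z: True, y: False, s: False, n: False}
  {s: True, y: False, z: False, n: False}


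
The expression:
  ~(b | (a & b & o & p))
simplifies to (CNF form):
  ~b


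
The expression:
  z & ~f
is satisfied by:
  {z: True, f: False}


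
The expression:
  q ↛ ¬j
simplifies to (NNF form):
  j ∧ q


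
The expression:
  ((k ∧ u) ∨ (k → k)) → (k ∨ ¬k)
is always true.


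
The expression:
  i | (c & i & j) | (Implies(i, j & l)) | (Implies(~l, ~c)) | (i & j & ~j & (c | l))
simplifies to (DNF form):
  True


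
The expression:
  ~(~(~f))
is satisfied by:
  {f: False}


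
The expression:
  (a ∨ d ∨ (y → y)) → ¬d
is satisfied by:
  {d: False}


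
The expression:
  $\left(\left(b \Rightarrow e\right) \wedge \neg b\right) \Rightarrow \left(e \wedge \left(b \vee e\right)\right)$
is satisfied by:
  {b: True, e: True}
  {b: True, e: False}
  {e: True, b: False}


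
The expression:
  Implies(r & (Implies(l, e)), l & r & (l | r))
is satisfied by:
  {l: True, r: False}
  {r: False, l: False}
  {r: True, l: True}


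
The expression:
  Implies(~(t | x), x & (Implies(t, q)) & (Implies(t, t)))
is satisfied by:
  {x: True, t: True}
  {x: True, t: False}
  {t: True, x: False}


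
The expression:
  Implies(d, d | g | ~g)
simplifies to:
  True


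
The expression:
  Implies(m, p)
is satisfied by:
  {p: True, m: False}
  {m: False, p: False}
  {m: True, p: True}


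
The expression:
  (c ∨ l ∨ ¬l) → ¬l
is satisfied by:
  {l: False}


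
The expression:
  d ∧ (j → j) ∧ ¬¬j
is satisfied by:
  {j: True, d: True}


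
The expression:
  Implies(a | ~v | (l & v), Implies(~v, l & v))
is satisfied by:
  {v: True}


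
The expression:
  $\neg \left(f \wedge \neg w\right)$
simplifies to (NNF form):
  $w \vee \neg f$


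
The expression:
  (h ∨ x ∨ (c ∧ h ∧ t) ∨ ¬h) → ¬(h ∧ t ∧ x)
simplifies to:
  ¬h ∨ ¬t ∨ ¬x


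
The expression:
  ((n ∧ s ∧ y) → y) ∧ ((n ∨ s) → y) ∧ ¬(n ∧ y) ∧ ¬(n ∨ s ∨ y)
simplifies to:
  ¬n ∧ ¬s ∧ ¬y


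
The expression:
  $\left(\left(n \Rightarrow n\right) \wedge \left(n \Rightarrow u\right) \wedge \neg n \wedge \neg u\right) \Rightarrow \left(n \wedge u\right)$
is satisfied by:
  {n: True, u: True}
  {n: True, u: False}
  {u: True, n: False}


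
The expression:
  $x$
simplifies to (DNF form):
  $x$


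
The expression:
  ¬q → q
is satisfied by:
  {q: True}


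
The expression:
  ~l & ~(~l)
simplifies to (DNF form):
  False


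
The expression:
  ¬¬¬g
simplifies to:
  ¬g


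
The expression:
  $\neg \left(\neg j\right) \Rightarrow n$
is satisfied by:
  {n: True, j: False}
  {j: False, n: False}
  {j: True, n: True}


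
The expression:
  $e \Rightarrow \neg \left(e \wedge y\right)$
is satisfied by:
  {e: False, y: False}
  {y: True, e: False}
  {e: True, y: False}


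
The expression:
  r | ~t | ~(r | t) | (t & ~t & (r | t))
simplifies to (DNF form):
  r | ~t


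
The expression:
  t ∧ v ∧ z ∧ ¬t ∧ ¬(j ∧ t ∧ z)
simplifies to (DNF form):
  False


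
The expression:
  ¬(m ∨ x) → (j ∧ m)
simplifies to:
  m ∨ x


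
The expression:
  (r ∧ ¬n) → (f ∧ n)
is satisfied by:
  {n: True, r: False}
  {r: False, n: False}
  {r: True, n: True}


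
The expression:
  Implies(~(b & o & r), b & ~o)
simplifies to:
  b & (r | ~o)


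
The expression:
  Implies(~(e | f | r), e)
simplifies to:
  e | f | r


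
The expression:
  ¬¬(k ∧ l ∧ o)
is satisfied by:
  {k: True, o: True, l: True}


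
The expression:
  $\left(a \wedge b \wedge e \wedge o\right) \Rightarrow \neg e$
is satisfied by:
  {e: False, o: False, a: False, b: False}
  {b: True, e: False, o: False, a: False}
  {a: True, e: False, o: False, b: False}
  {b: True, a: True, e: False, o: False}
  {o: True, b: False, e: False, a: False}
  {b: True, o: True, e: False, a: False}
  {a: True, o: True, b: False, e: False}
  {b: True, a: True, o: True, e: False}
  {e: True, a: False, o: False, b: False}
  {b: True, e: True, a: False, o: False}
  {a: True, e: True, b: False, o: False}
  {b: True, a: True, e: True, o: False}
  {o: True, e: True, a: False, b: False}
  {b: True, o: True, e: True, a: False}
  {a: True, o: True, e: True, b: False}


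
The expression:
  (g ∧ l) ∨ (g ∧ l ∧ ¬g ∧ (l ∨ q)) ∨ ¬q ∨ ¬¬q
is always true.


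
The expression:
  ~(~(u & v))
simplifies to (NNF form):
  u & v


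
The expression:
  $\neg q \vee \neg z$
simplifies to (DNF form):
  $\neg q \vee \neg z$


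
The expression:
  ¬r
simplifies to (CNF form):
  ¬r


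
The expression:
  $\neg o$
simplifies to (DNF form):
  $\neg o$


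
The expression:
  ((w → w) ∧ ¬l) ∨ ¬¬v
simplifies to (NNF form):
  v ∨ ¬l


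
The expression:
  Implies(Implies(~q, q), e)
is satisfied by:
  {e: True, q: False}
  {q: False, e: False}
  {q: True, e: True}


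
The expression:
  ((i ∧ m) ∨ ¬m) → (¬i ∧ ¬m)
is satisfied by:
  {i: False}


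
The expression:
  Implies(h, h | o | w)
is always true.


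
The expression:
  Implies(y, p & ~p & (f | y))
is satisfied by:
  {y: False}


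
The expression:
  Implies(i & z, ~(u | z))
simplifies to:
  ~i | ~z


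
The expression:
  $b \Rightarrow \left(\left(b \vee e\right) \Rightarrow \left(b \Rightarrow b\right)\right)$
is always true.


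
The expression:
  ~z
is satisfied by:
  {z: False}


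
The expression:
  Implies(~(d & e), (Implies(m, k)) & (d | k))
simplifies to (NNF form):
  k | (d & e) | (d & ~m)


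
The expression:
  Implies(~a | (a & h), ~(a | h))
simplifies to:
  ~h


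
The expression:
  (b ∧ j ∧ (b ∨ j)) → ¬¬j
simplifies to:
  True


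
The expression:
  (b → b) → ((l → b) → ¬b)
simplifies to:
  ¬b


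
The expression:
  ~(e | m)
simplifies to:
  ~e & ~m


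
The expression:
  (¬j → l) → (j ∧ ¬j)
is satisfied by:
  {l: False, j: False}


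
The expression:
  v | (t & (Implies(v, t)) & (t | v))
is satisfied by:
  {t: True, v: True}
  {t: True, v: False}
  {v: True, t: False}


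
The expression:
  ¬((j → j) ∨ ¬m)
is never true.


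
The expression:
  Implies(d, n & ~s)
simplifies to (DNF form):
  ~d | (n & ~s)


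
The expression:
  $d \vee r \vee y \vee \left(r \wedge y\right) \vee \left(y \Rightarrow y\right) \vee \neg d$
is always true.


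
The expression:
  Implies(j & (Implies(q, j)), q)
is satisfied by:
  {q: True, j: False}
  {j: False, q: False}
  {j: True, q: True}


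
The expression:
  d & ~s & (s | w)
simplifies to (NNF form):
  d & w & ~s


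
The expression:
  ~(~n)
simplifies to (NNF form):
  n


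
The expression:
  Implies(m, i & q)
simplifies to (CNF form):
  (i | ~m) & (q | ~m)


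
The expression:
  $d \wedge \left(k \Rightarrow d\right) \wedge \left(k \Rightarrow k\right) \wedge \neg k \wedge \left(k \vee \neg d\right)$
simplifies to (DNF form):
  $\text{False}$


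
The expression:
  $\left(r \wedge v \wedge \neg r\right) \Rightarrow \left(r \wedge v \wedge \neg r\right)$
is always true.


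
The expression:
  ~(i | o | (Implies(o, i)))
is never true.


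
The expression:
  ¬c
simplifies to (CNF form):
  ¬c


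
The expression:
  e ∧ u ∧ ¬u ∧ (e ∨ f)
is never true.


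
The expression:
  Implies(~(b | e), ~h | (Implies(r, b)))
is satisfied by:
  {b: True, e: True, h: False, r: False}
  {b: True, h: False, e: False, r: False}
  {e: True, b: False, h: False, r: False}
  {b: False, h: False, e: False, r: False}
  {r: True, b: True, e: True, h: False}
  {r: True, b: True, h: False, e: False}
  {r: True, e: True, b: False, h: False}
  {r: True, b: False, h: False, e: False}
  {b: True, h: True, e: True, r: False}
  {b: True, h: True, r: False, e: False}
  {h: True, e: True, r: False, b: False}
  {h: True, r: False, e: False, b: False}
  {b: True, h: True, r: True, e: True}
  {b: True, h: True, r: True, e: False}
  {h: True, r: True, e: True, b: False}


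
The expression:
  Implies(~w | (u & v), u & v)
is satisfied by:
  {v: True, w: True, u: True}
  {v: True, w: True, u: False}
  {w: True, u: True, v: False}
  {w: True, u: False, v: False}
  {v: True, u: True, w: False}


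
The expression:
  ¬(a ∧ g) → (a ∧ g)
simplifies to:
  a ∧ g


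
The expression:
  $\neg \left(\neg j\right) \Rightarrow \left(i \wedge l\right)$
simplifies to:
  $\left(i \wedge l\right) \vee \neg j$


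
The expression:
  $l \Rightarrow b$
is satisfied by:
  {b: True, l: False}
  {l: False, b: False}
  {l: True, b: True}


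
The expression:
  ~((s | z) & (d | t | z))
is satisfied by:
  {z: False, t: False, s: False, d: False}
  {d: True, z: False, t: False, s: False}
  {t: True, d: False, z: False, s: False}
  {d: True, t: True, z: False, s: False}
  {s: True, d: False, z: False, t: False}


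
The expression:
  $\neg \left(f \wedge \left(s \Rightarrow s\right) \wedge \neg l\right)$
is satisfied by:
  {l: True, f: False}
  {f: False, l: False}
  {f: True, l: True}


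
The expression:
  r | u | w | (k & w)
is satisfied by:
  {r: True, u: True, w: True}
  {r: True, u: True, w: False}
  {r: True, w: True, u: False}
  {r: True, w: False, u: False}
  {u: True, w: True, r: False}
  {u: True, w: False, r: False}
  {w: True, u: False, r: False}


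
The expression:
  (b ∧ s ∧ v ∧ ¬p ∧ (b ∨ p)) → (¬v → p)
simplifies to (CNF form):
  True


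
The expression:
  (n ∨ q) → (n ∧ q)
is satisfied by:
  {n: False, q: False}
  {q: True, n: True}


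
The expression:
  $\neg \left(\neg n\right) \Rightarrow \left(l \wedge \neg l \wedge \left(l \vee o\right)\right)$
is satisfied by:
  {n: False}


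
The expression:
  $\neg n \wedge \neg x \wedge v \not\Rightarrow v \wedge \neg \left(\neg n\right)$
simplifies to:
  $\text{False}$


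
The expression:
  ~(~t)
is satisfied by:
  {t: True}


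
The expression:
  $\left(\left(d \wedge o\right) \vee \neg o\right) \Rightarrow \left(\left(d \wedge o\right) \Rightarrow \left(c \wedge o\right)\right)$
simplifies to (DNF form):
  $c \vee \neg d \vee \neg o$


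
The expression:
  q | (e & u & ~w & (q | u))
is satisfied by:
  {q: True, e: True, u: True, w: False}
  {q: True, e: True, u: False, w: False}
  {q: True, u: True, e: False, w: False}
  {q: True, u: False, e: False, w: False}
  {q: True, w: True, e: True, u: True}
  {q: True, w: True, e: True, u: False}
  {q: True, w: True, e: False, u: True}
  {q: True, w: True, e: False, u: False}
  {e: True, u: True, q: False, w: False}


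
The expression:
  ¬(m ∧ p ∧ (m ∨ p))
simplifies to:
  ¬m ∨ ¬p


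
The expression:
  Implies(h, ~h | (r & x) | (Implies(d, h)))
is always true.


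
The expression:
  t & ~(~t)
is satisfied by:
  {t: True}


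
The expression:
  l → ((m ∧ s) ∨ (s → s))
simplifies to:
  True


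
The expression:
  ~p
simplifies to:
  ~p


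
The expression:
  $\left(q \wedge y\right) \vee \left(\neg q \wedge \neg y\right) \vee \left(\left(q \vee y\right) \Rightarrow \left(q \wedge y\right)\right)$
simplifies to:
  $\left(q \wedge y\right) \vee \left(\neg q \wedge \neg y\right)$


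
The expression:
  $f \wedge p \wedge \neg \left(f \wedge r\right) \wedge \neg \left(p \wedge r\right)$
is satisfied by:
  {p: True, f: True, r: False}


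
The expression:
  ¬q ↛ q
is always true.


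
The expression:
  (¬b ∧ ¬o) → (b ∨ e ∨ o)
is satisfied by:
  {b: True, o: True, e: True}
  {b: True, o: True, e: False}
  {b: True, e: True, o: False}
  {b: True, e: False, o: False}
  {o: True, e: True, b: False}
  {o: True, e: False, b: False}
  {e: True, o: False, b: False}


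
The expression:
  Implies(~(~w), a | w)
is always true.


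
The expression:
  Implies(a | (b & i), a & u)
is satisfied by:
  {u: True, a: False, b: False, i: False}
  {i: False, a: False, u: False, b: False}
  {i: True, u: True, a: False, b: False}
  {i: True, a: False, u: False, b: False}
  {b: True, u: True, i: False, a: False}
  {b: True, i: False, a: False, u: False}
  {u: True, a: True, b: False, i: False}
  {i: True, u: True, a: True, b: False}
  {b: True, u: True, a: True, i: False}
  {i: True, b: True, u: True, a: True}


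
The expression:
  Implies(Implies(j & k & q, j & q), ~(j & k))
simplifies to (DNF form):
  ~j | ~k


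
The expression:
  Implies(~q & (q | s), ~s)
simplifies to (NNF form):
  q | ~s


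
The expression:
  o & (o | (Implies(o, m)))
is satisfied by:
  {o: True}


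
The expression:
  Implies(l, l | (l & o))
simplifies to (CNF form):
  True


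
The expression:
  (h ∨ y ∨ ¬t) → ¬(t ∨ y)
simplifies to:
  ¬y ∧ (¬h ∨ ¬t)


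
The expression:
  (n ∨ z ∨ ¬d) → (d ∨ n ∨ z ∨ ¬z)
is always true.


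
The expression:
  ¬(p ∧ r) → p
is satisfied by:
  {p: True}


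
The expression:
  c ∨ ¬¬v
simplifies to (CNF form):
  c ∨ v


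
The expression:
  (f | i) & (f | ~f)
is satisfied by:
  {i: True, f: True}
  {i: True, f: False}
  {f: True, i: False}


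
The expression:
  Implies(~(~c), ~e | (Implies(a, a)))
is always true.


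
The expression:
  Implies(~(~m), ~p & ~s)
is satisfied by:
  {s: False, m: False, p: False}
  {p: True, s: False, m: False}
  {s: True, p: False, m: False}
  {p: True, s: True, m: False}
  {m: True, p: False, s: False}


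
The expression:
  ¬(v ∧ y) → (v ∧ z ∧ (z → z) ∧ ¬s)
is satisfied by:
  {y: True, z: True, v: True, s: False}
  {y: True, v: True, z: False, s: False}
  {y: True, s: True, z: True, v: True}
  {y: True, s: True, v: True, z: False}
  {z: True, v: True, s: False, y: False}


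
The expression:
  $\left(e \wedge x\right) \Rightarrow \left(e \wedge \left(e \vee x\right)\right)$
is always true.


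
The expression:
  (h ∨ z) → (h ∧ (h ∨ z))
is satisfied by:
  {h: True, z: False}
  {z: False, h: False}
  {z: True, h: True}


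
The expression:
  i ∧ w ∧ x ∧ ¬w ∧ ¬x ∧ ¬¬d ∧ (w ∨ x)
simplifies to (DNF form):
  False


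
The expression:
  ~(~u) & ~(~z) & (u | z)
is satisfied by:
  {z: True, u: True}


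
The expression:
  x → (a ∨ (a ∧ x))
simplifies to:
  a ∨ ¬x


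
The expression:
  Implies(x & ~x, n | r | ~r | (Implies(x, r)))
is always true.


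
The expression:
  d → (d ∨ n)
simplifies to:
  True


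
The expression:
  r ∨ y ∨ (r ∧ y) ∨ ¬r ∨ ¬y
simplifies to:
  True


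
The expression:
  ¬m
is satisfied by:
  {m: False}


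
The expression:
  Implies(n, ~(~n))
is always true.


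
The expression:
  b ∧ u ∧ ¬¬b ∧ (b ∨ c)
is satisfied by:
  {u: True, b: True}


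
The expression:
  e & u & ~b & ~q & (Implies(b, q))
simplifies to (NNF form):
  e & u & ~b & ~q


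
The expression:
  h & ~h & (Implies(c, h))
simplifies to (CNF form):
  False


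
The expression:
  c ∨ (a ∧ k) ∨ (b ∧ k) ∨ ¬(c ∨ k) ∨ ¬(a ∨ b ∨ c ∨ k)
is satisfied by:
  {a: True, b: True, c: True, k: False}
  {a: True, b: True, k: False, c: False}
  {a: True, c: True, k: False, b: False}
  {a: True, k: False, c: False, b: False}
  {b: True, c: True, k: False, a: False}
  {b: True, k: False, c: False, a: False}
  {c: True, b: False, k: False, a: False}
  {b: False, k: False, c: False, a: False}
  {b: True, a: True, k: True, c: True}
  {b: True, a: True, k: True, c: False}
  {a: True, k: True, c: True, b: False}
  {a: True, k: True, b: False, c: False}
  {c: True, k: True, b: True, a: False}
  {k: True, b: True, a: False, c: False}
  {k: True, c: True, a: False, b: False}


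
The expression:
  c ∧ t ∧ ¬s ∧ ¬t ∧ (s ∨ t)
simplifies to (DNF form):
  False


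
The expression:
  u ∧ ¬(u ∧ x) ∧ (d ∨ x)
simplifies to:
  d ∧ u ∧ ¬x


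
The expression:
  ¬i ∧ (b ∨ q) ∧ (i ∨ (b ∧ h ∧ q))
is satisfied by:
  {h: True, b: True, q: True, i: False}


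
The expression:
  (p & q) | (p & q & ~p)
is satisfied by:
  {p: True, q: True}


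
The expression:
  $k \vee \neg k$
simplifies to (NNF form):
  $\text{True}$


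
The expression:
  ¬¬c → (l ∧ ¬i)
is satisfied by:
  {l: True, c: False, i: False}
  {l: False, c: False, i: False}
  {i: True, l: True, c: False}
  {i: True, l: False, c: False}
  {c: True, l: True, i: False}


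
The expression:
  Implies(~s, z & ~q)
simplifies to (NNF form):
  s | (z & ~q)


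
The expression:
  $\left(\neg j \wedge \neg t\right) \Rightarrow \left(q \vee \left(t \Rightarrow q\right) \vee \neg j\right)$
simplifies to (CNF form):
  $\text{True}$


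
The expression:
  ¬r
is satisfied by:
  {r: False}


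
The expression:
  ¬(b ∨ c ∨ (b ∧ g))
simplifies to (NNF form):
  ¬b ∧ ¬c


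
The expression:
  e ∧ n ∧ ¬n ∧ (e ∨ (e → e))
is never true.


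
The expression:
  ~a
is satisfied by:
  {a: False}


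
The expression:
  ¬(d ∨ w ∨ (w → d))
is never true.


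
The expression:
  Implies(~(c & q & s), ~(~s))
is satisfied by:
  {s: True}


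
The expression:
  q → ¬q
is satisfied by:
  {q: False}


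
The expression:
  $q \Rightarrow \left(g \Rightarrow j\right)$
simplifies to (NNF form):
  $j \vee \neg g \vee \neg q$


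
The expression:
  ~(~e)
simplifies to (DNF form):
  e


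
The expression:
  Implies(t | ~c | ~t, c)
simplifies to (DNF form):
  c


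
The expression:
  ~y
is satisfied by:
  {y: False}


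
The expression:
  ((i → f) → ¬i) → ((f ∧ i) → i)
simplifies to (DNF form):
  True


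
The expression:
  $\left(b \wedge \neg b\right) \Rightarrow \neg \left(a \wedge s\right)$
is always true.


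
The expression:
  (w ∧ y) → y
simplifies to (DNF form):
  True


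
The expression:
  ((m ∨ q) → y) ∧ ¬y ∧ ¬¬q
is never true.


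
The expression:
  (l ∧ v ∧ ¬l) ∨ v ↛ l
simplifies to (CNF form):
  v ∧ ¬l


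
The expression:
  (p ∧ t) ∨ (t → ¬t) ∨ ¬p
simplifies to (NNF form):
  True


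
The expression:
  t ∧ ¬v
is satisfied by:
  {t: True, v: False}


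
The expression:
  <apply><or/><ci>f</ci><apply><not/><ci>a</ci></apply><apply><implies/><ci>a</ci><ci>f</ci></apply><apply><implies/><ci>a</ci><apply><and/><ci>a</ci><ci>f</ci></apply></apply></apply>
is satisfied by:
  {f: True, a: False}
  {a: False, f: False}
  {a: True, f: True}


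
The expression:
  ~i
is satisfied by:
  {i: False}


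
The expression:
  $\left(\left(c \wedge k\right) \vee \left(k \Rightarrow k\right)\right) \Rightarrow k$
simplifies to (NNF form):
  $k$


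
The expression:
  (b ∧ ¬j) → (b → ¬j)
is always true.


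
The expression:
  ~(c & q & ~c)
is always true.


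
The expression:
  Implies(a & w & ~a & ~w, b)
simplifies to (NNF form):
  True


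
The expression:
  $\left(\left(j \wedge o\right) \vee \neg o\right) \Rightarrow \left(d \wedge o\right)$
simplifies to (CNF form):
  $o \wedge \left(d \vee \neg j\right)$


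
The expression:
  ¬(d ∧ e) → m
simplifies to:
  m ∨ (d ∧ e)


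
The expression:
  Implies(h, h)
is always true.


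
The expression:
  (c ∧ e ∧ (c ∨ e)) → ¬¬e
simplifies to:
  True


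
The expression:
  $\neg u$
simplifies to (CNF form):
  $\neg u$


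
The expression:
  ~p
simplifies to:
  ~p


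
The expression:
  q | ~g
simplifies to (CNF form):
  q | ~g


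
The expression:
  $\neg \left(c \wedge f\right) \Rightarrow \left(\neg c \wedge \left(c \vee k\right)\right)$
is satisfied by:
  {k: True, f: True, c: False}
  {k: True, c: False, f: False}
  {k: True, f: True, c: True}
  {f: True, c: True, k: False}


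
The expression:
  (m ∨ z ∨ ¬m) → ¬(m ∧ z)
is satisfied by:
  {m: False, z: False}
  {z: True, m: False}
  {m: True, z: False}


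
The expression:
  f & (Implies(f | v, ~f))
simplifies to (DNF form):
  False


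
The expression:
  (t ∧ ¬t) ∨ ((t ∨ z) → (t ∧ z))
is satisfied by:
  {z: False, t: False}
  {t: True, z: True}


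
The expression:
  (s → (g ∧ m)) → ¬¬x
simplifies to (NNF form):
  x ∨ (s ∧ ¬g) ∨ (s ∧ ¬m)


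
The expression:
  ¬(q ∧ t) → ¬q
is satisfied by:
  {t: True, q: False}
  {q: False, t: False}
  {q: True, t: True}


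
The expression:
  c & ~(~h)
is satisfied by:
  {h: True, c: True}


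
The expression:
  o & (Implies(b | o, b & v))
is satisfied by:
  {b: True, o: True, v: True}


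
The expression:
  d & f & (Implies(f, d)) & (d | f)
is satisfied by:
  {d: True, f: True}


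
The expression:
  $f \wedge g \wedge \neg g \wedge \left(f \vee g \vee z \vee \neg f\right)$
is never true.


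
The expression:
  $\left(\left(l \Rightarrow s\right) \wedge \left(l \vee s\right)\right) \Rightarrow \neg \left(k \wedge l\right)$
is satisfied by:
  {s: False, k: False, l: False}
  {l: True, s: False, k: False}
  {k: True, s: False, l: False}
  {l: True, k: True, s: False}
  {s: True, l: False, k: False}
  {l: True, s: True, k: False}
  {k: True, s: True, l: False}


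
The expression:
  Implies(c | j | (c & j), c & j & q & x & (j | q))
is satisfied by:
  {x: True, q: True, c: False, j: False}
  {x: True, c: False, q: False, j: False}
  {q: True, x: False, c: False, j: False}
  {x: False, c: False, q: False, j: False}
  {j: True, x: True, q: True, c: True}


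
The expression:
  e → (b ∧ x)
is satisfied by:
  {b: True, x: True, e: False}
  {b: True, x: False, e: False}
  {x: True, b: False, e: False}
  {b: False, x: False, e: False}
  {b: True, e: True, x: True}


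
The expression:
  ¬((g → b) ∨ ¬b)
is never true.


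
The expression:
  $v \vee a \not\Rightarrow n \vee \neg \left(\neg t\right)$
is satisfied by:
  {a: True, t: True, v: True, n: False}
  {t: True, v: True, n: False, a: False}
  {a: True, t: True, v: True, n: True}
  {t: True, v: True, n: True, a: False}
  {t: True, a: True, n: False, v: False}
  {t: True, n: False, v: False, a: False}
  {t: True, a: True, n: True, v: False}
  {t: True, n: True, v: False, a: False}
  {a: True, v: True, n: False, t: False}
  {v: True, a: False, n: False, t: False}
  {a: True, v: True, n: True, t: False}
  {v: True, n: True, a: False, t: False}
  {a: True, n: False, v: False, t: False}


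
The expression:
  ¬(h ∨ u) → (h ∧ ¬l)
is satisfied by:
  {u: True, h: True}
  {u: True, h: False}
  {h: True, u: False}


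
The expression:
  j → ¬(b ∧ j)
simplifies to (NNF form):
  ¬b ∨ ¬j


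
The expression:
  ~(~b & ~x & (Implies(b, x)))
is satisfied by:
  {b: True, x: True}
  {b: True, x: False}
  {x: True, b: False}


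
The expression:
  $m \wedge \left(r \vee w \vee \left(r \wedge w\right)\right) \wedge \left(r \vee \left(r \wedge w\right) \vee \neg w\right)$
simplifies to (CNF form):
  $m \wedge r$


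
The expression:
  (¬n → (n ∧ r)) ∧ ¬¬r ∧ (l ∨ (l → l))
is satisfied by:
  {r: True, n: True}


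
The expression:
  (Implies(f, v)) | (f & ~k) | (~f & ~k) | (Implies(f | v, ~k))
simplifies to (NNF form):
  v | ~f | ~k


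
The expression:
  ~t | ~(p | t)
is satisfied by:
  {t: False}


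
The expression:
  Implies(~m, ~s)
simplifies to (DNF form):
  m | ~s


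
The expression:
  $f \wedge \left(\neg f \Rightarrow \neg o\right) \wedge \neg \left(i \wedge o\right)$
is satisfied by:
  {f: True, o: False, i: False}
  {i: True, f: True, o: False}
  {o: True, f: True, i: False}


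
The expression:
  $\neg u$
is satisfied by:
  {u: False}


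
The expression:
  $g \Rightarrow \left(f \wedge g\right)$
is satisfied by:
  {f: True, g: False}
  {g: False, f: False}
  {g: True, f: True}


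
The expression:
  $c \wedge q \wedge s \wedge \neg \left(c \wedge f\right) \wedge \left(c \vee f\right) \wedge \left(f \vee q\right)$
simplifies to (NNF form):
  $c \wedge q \wedge s \wedge \neg f$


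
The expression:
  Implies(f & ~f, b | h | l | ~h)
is always true.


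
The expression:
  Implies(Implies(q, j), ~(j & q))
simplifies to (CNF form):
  ~j | ~q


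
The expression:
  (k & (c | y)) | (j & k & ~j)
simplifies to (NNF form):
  k & (c | y)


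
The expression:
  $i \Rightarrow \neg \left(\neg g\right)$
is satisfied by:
  {g: True, i: False}
  {i: False, g: False}
  {i: True, g: True}


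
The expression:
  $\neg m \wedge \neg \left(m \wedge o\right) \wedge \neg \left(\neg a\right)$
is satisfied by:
  {a: True, m: False}


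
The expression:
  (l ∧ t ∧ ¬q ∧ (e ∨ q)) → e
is always true.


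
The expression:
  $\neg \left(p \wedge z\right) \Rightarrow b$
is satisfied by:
  {b: True, z: True, p: True}
  {b: True, z: True, p: False}
  {b: True, p: True, z: False}
  {b: True, p: False, z: False}
  {z: True, p: True, b: False}


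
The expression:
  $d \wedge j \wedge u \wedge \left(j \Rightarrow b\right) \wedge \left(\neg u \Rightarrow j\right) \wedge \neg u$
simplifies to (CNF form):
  $\text{False}$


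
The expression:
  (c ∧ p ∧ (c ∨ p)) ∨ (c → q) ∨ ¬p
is always true.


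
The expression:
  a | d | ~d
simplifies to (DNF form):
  True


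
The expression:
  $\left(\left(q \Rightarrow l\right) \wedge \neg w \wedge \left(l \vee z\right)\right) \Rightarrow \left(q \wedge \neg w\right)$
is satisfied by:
  {q: True, w: True, z: False, l: False}
  {q: True, w: True, l: True, z: False}
  {q: True, w: True, z: True, l: False}
  {q: True, w: True, l: True, z: True}
  {q: True, z: False, l: False, w: False}
  {q: True, l: True, z: False, w: False}
  {q: True, z: True, l: False, w: False}
  {q: True, l: True, z: True, w: False}
  {w: True, z: False, l: False, q: False}
  {l: True, w: True, z: False, q: False}
  {w: True, z: True, l: False, q: False}
  {l: True, w: True, z: True, q: False}
  {w: False, z: False, l: False, q: False}


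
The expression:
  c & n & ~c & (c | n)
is never true.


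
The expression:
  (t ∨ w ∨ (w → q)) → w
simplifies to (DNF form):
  w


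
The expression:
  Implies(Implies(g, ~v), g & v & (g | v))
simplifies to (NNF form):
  g & v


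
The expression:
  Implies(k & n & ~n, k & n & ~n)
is always true.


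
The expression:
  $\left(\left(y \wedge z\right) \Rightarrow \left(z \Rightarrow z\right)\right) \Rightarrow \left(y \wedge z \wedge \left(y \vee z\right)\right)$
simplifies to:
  $y \wedge z$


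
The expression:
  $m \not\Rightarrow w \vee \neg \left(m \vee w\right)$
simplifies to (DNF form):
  $\neg w$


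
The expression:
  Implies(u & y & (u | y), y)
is always true.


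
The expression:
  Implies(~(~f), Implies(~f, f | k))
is always true.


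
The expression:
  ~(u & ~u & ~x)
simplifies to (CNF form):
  True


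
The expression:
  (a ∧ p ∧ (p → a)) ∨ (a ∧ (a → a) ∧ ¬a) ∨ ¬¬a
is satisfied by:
  {a: True}


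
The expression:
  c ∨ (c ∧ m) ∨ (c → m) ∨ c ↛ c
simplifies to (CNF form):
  True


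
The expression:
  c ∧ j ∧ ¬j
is never true.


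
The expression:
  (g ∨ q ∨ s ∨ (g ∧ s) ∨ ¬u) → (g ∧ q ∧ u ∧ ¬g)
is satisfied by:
  {u: True, q: False, g: False, s: False}


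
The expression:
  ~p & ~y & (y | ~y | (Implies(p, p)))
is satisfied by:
  {y: False, p: False}


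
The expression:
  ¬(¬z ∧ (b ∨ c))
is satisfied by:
  {z: True, b: False, c: False}
  {z: True, c: True, b: False}
  {z: True, b: True, c: False}
  {z: True, c: True, b: True}
  {c: False, b: False, z: False}


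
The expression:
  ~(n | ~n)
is never true.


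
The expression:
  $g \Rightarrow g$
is always true.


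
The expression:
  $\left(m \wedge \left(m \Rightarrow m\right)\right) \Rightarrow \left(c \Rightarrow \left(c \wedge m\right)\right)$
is always true.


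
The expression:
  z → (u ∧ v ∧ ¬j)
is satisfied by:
  {v: True, u: True, j: False, z: False}
  {v: True, j: False, u: False, z: False}
  {u: True, v: False, j: False, z: False}
  {v: False, j: False, u: False, z: False}
  {v: True, j: True, u: True, z: False}
  {v: True, j: True, u: False, z: False}
  {j: True, u: True, v: False, z: False}
  {j: True, v: False, u: False, z: False}
  {z: True, v: True, u: True, j: False}


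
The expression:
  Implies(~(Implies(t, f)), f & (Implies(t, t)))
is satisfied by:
  {f: True, t: False}
  {t: False, f: False}
  {t: True, f: True}


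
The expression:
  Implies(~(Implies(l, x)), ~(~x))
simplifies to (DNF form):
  x | ~l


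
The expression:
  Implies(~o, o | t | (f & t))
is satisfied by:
  {t: True, o: True}
  {t: True, o: False}
  {o: True, t: False}


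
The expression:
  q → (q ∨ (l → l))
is always true.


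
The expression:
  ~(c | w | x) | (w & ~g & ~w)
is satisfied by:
  {x: False, w: False, c: False}


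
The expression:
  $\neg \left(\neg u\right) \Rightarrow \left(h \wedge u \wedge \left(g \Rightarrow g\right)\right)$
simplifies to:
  $h \vee \neg u$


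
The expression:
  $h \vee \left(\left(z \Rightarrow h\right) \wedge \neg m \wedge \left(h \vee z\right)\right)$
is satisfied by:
  {h: True}


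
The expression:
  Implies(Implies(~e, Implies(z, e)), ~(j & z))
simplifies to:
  ~e | ~j | ~z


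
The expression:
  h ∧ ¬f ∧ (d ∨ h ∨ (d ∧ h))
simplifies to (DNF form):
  h ∧ ¬f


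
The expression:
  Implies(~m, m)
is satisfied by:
  {m: True}


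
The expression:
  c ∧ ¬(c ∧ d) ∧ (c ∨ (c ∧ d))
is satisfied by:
  {c: True, d: False}


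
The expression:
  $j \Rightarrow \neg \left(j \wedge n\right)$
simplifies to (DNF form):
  $\neg j \vee \neg n$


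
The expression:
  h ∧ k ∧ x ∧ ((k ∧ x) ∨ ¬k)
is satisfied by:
  {h: True, x: True, k: True}


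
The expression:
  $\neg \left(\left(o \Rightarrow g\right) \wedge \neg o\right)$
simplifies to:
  $o$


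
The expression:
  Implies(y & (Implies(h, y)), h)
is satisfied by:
  {h: True, y: False}
  {y: False, h: False}
  {y: True, h: True}


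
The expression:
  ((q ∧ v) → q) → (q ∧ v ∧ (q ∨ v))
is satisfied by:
  {q: True, v: True}


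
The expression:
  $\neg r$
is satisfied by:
  {r: False}


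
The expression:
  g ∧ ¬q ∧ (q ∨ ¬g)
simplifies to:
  False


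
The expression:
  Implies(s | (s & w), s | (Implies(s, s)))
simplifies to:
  True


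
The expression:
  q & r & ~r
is never true.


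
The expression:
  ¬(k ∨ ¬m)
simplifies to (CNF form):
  m ∧ ¬k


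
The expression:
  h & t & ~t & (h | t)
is never true.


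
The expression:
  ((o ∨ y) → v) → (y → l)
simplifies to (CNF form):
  l ∨ ¬v ∨ ¬y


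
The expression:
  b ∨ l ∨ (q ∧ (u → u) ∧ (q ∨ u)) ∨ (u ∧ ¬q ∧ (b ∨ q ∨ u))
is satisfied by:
  {b: True, q: True, l: True, u: True}
  {b: True, q: True, l: True, u: False}
  {b: True, q: True, u: True, l: False}
  {b: True, q: True, u: False, l: False}
  {b: True, l: True, u: True, q: False}
  {b: True, l: True, u: False, q: False}
  {b: True, l: False, u: True, q: False}
  {b: True, l: False, u: False, q: False}
  {q: True, l: True, u: True, b: False}
  {q: True, l: True, u: False, b: False}
  {q: True, u: True, l: False, b: False}
  {q: True, u: False, l: False, b: False}
  {l: True, u: True, q: False, b: False}
  {l: True, q: False, u: False, b: False}
  {u: True, q: False, l: False, b: False}


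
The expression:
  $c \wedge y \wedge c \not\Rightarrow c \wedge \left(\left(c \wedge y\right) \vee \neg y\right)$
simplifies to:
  $\text{False}$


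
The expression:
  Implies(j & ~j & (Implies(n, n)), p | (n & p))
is always true.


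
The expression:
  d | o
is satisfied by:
  {d: True, o: True}
  {d: True, o: False}
  {o: True, d: False}


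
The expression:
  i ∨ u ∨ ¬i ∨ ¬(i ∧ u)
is always true.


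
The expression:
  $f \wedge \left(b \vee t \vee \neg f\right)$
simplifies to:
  $f \wedge \left(b \vee t\right)$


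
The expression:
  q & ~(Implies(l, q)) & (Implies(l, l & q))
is never true.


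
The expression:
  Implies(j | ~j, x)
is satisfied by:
  {x: True}


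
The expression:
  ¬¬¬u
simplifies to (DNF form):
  ¬u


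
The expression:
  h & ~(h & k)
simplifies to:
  h & ~k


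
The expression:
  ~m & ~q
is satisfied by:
  {q: False, m: False}


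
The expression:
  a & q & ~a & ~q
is never true.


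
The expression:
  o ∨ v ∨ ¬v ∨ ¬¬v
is always true.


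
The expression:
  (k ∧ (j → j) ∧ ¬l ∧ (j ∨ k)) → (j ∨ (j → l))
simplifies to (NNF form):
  True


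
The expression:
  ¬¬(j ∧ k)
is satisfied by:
  {j: True, k: True}


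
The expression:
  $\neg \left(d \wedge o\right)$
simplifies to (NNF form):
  $\neg d \vee \neg o$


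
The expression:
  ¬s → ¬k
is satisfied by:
  {s: True, k: False}
  {k: False, s: False}
  {k: True, s: True}


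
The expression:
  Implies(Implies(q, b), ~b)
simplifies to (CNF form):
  ~b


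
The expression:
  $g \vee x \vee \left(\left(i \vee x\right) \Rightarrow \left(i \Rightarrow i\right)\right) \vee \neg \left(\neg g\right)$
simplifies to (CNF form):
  $\text{True}$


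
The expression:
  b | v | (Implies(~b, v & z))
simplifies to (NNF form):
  b | v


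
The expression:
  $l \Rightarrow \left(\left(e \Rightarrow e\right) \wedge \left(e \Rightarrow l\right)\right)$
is always true.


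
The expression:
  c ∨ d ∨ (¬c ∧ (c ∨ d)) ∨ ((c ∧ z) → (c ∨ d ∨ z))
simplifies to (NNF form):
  True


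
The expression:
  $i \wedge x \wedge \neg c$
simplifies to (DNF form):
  $i \wedge x \wedge \neg c$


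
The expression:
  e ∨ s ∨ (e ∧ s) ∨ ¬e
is always true.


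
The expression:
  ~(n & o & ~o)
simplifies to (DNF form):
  True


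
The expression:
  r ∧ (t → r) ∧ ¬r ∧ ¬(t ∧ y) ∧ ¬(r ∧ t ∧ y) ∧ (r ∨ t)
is never true.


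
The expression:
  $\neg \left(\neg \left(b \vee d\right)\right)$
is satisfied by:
  {b: True, d: True}
  {b: True, d: False}
  {d: True, b: False}


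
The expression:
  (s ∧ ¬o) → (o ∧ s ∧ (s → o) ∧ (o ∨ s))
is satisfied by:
  {o: True, s: False}
  {s: False, o: False}
  {s: True, o: True}


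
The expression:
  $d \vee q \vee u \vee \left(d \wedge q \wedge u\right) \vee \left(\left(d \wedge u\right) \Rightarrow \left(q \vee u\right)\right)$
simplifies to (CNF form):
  $\text{True}$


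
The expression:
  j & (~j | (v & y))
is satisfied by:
  {j: True, y: True, v: True}


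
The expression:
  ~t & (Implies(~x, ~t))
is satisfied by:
  {t: False}


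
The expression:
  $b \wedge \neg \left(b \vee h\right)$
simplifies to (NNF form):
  $\text{False}$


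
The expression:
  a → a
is always true.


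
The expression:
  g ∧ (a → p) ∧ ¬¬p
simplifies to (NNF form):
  g ∧ p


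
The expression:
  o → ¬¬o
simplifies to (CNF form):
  True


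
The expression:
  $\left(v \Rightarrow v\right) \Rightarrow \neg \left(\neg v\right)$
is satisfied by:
  {v: True}


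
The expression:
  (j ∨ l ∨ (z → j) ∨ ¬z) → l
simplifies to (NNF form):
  l ∨ (z ∧ ¬j)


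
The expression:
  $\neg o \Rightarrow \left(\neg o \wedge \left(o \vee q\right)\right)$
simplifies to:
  $o \vee q$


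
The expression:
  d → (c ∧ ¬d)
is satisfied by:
  {d: False}


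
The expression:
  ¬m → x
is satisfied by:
  {x: True, m: True}
  {x: True, m: False}
  {m: True, x: False}


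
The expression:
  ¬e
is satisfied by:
  {e: False}


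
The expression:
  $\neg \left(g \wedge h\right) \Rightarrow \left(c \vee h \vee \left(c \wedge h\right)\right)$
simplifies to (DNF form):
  $c \vee h$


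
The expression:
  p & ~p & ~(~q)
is never true.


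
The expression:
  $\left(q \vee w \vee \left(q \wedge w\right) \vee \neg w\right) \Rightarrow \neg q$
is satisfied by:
  {q: False}


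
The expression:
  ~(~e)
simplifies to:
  e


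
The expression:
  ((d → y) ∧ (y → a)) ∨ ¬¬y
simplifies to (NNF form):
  y ∨ ¬d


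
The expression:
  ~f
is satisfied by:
  {f: False}


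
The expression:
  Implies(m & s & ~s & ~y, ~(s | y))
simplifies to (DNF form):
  True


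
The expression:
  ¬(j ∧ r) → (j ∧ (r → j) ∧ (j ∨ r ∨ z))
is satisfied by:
  {j: True}
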